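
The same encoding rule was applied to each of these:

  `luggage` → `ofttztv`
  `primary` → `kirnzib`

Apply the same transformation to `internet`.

Each pair mirrors across the alphabet (l↔o, u↔f, g↔t): positions sum to 25. Letters are reflected about the middle of the alphabet (position → 25−position): Atbash.
Applying it to internet: i↔r, n↔m, t↔g, e↔v, r↔i, n↔m, e↔v, t↔g.

rmgvimvg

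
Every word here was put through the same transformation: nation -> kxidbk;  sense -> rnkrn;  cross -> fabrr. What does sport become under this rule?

rsbai

n(13)→k(10) and a(0)→x(23) fit y≡17x+23 (mod 26); the inverse of 17 mod 26 is 23. Each letter's alphabet position (a=0..z=25) is mapped through 17·x+23 mod 26 — an affine cipher.
For sport: s(18)→17·18+23≡17=r; p(15)→17·15+23≡18=s; o(14)→17·14+23≡1=b; r(17)→17·17+23≡0=a; t(19)→17·19+23≡8=i (all mod 26).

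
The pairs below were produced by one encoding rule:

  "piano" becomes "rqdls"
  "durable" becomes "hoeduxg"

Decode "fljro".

The output letters match the input read backwards, each shifted +3: piano reversed is onaip. The word is reversed, then every letter is shifted forward by 3.
Reversing it on fljro: shift back: f−3=c, l−3=i, j−3=g, r−3=o, o−3=l → cigol; then reverse → logic.

logic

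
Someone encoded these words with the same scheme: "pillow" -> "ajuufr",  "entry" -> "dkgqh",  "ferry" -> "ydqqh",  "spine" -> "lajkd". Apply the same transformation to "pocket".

p(15)→a(0) and i(8)→j(9) fit y≡21x+23 (mod 26); the inverse of 21 mod 26 is 5. Each letter's alphabet position (a=0..z=25) is mapped through 21·x+23 mod 26 — an affine cipher.
Applying it to pocket: p(15)→21·15+23≡0=a; o(14)→21·14+23≡5=f; c(2)→21·2+23≡13=n; k(10)→21·10+23≡25=z; e(4)→21·4+23≡3=d; t(19)→21·19+23≡6=g (all mod 26).

afnzdg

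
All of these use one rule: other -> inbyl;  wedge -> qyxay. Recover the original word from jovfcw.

Compare letters: o→i is +20, t→n is +20, h→b is +20 — a constant shift. Each letter is shifted forward by 20 in the alphabet (a Caesar shift of +20).
Decoding jovfcw: j−20=p, o−20=u, v−20=b, f−20=l, c−20=i, w−20=c.

public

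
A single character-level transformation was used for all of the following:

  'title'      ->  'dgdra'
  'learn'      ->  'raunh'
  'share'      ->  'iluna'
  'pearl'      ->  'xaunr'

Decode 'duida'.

This is an affine cipher: with a=0,…,z=25, each position x becomes (21x+20) mod 26.
Reversing it on duida: d(3)→5·(3−20)≡19=t; u(20)→5·(20−20)≡0=a; i(8)→5·(8−20)≡18=s; d(3)→5·(3−20)≡19=t; a(0)→5·(0−20)≡4=e (all mod 26).

taste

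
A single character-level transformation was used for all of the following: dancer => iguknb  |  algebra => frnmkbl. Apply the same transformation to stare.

In dancer: d→i is +5, a→g is +6, n→u is +7, c→k is +8 — the shift increases by 1 each position. Letter i (0-indexed) is shifted by i+5, so successive shifts are 5, 6, 7, ….
Applying it to stare: s+5=x, t+6=z, a+7=h, r+8=z, e+9=n.

xzhzn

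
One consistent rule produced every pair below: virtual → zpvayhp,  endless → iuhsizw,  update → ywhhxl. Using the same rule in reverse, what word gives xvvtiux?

torment

Shifts by position in virtual: pos 0: v→z (+4), pos 1: i→p (+7), pos 2: r→v (+4), pos 3: t→a (+7) — repeating every 2. A repeating key of period 2 is used — shifts +4, +7 over and over.
Decoding xvvtiux: x−4=t, v−7=o, v−4=r, t−7=m, i−4=e, u−7=n, x−4=t.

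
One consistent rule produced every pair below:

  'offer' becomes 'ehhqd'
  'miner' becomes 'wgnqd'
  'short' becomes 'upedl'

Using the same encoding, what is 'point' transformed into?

Treating letters as 0–25, the rule is x ↦ 17x + 0 (mod 26).
On point: p(15)→17·15+0≡21=v; o(14)→17·14+0≡4=e; i(8)→17·8+0≡6=g; n(13)→17·13+0≡13=n; t(19)→17·19+0≡11=l (all mod 26).

vegnl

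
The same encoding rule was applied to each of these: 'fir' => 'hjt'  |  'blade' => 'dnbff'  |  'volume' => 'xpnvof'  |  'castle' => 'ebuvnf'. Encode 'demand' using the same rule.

The shift depends on letter class: consonant f→h is +2, but vowel i→j is +1. Two shifts are in play — +1 for a/e/i/o/u, +2 for every other letter.
For demand: d(cons)+2=f, e(vowel)+1=f, m(cons)+2=o, a(vowel)+1=b, n(cons)+2=p, d(cons)+2=f.

ffobpf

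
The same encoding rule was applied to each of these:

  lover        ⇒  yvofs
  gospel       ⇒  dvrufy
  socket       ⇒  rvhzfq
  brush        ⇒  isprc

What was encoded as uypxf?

l(11)→y(24) and o(14)→v(21) fit y≡25x+9 (mod 26); the inverse of 25 mod 26 is 25. Each letter's alphabet position (a=0..z=25) is mapped through 25·x+9 mod 26 — an affine cipher.
Undoing it on uypxf: u(20)→25·(20−9)≡15=p; y(24)→25·(24−9)≡11=l; p(15)→25·(15−9)≡20=u; x(23)→25·(23−9)≡12=m; f(5)→25·(5−9)≡4=e (all mod 26).

plume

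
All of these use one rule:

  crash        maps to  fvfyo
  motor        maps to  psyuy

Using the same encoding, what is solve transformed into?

In crash: c→f is +3, r→v is +4, a→f is +5, s→y is +6 — the shift increases by 1 each position. Each letter shifts forward by (position + 3), i.e. 3, 4, 5, … — the shift grows by one for each successive letter.
On solve: s+3=v, o+4=s, l+5=q, v+6=b, e+7=l.

vsqbl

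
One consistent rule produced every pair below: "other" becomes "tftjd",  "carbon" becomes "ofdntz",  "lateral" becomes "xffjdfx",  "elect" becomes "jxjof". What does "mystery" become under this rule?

ykefjdk

The shift depends on letter class: consonant t→f is +12, but vowel o→t is +5. The rule splits by letter class: vowels +5, consonants +12.
On mystery: m(cons)+12=y, y(cons)+12=k, s(cons)+12=e, t(cons)+12=f, e(vowel)+5=j, r(cons)+12=d, y(cons)+12=k.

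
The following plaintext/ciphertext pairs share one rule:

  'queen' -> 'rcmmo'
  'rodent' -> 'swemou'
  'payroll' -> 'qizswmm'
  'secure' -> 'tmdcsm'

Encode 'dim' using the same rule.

eqn

The shift depends on letter class: consonant q→r is +1, but vowel u→c is +8. Two shifts are in play — +8 for a/e/i/o/u, +1 for every other letter.
For dim: d(cons)+1=e, i(vowel)+8=q, m(cons)+1=n.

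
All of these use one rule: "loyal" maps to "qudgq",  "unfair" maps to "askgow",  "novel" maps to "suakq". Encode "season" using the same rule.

xkgxus

The shift depends on letter class: consonant l→q is +5, but vowel o→u is +6. The rule splits by letter class: vowels +6, consonants +5.
Applying it to season: s(cons)+5=x, e(vowel)+6=k, a(vowel)+6=g, s(cons)+5=x, o(vowel)+6=u, n(cons)+5=s.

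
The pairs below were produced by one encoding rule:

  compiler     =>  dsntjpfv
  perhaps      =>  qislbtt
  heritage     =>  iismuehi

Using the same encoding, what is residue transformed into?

sitmeyf

Shifts by position in compiler: pos 0: c→d (+1), pos 1: o→s (+4), pos 2: m→n (+1), pos 3: p→t (+4) — repeating every 2. A repeating key of period 2 is used — shifts +1, +4 over and over.
On residue: r+1=s, e+4=i, s+1=t, i+4=m, d+1=e, u+4=y, e+1=f.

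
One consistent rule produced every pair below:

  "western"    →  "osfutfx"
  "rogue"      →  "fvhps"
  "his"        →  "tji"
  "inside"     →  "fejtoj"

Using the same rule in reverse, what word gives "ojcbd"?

Two steps: reverse the string, then apply a Caesar shift of +1.
Undoing it on ojcbd: shift back: o−1=n, j−1=i, c−1=b, b−1=a, d−1=c → nibac; then reverse → cabin.

cabin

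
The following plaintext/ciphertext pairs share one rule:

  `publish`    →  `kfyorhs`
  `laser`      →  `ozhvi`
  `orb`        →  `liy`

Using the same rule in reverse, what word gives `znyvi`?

Each pair mirrors across the alphabet (p↔k, u↔f, b↔y): positions sum to 25. Letters are reflected about the middle of the alphabet (position → 25−position): Atbash.
Reversing it on znyvi: z↔a, n↔m, y↔b, v↔e, i↔r.

amber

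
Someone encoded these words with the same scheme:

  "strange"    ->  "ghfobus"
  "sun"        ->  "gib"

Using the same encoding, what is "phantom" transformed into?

dvobhca

Compare letters: s→g is +14, t→h is +14, r→f is +14 — a constant shift. This is a Caesar cipher with shift 14.
On phantom: p+14=d, h+14=v, a+14=o, n+14=b, t+14=h, o+14=c, m+14=a.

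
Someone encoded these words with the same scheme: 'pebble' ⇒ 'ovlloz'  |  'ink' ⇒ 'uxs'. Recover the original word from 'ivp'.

The output letters match the input read backwards, each shifted +10: pebble reversed is elbbep. Two steps: reverse the string, then apply a Caesar shift of +10.
Undoing it on ivp: shift back: i−10=y, v−10=l, p−10=f → ylf; then reverse → fly.

fly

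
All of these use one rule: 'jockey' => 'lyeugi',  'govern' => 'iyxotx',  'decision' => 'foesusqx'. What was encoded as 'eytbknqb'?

corridor

Shifts by position in jockey: pos 0: j→l (+2), pos 1: o→y (+10), pos 2: c→e (+2), pos 3: k→u (+10) — repeating every 2. The shifts repeat in a cycle of length 2: positions 0,1,… shift by +2, +10, then the pattern repeats.
Undoing it on eytbknqb: e−2=c, y−10=o, t−2=r, b−10=r, k−2=i, n−10=d, q−2=o, b−10=r.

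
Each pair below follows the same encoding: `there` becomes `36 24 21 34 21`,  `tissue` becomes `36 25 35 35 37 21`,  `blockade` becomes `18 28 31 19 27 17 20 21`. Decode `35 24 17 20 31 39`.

The number is (letter's place in the alphabet, a=1) + 16.
Decoding 35 24 17 20 31 39: 35→(35−16)÷1=19=s, 24→(24−16)÷1=8=h, 17→(17−16)÷1=1=a, 20→(20−16)÷1=4=d, 31→(31−16)÷1=15=o, 39→(39−16)÷1=23=w.

shadow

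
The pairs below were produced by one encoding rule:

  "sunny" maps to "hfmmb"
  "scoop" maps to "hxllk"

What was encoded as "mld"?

now

Letters are reflected about the middle of the alphabet (position → 25−position): Atbash.
Decoding mld: m↔n, l↔o, d↔w.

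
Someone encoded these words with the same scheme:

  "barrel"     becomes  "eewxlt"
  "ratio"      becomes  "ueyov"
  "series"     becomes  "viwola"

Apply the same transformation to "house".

kszyl

Letter i (0-indexed) is shifted by i+3, so successive shifts are 3, 4, 5, ….
Applying it to house: h+3=k, o+4=s, u+5=z, s+6=y, e+7=l.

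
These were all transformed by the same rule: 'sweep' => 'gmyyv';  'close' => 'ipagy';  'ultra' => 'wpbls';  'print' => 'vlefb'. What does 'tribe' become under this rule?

s(18)→g(6) and w(22)→m(12) fit y≡21x+18 (mod 26); the inverse of 21 mod 26 is 5. Each letter's alphabet position (a=0..z=25) is mapped through 21·x+18 mod 26 — an affine cipher.
On tribe: t(19)→21·19+18≡1=b; r(17)→21·17+18≡11=l; i(8)→21·8+18≡4=e; b(1)→21·1+18≡13=n; e(4)→21·4+18≡24=y (all mod 26).

bleny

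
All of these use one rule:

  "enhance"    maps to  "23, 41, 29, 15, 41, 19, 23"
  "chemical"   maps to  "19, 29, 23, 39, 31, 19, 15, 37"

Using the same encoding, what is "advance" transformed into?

15, 21, 57, 15, 41, 19, 23

e(#5)→23 and n(#14)→41: differences scale by 2, so n = 2·pos + 13. The formula is n = 2×(alphabet index, a=1) + 13.
On advance: a=1→15, d=4→21, v=22→57, a=1→15, n=14→41, c=3→19, e=5→23.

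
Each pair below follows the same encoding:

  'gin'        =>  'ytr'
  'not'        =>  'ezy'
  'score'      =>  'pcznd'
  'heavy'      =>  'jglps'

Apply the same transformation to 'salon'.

yzwld

Two steps: reverse the string, then apply a Caesar shift of +11.
On salon: reverse → nolas; then shift: n+11=y, o+11=z, l+11=w, a+11=l, s+11=d.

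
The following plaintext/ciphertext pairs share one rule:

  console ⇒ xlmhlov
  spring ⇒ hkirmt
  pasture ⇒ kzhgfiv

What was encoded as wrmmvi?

Each pair mirrors across the alphabet (c↔x, o↔l, n↔m): positions sum to 25. Letters are reflected about the middle of the alphabet (position → 25−position): Atbash.
Decoding wrmmvi: w↔d, r↔i, m↔n, m↔n, v↔e, i↔r.

dinner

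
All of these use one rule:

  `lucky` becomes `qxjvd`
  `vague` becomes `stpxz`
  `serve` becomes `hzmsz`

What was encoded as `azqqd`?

l(11)→q(16) and u(20)→x(23) fit y≡21x+19 (mod 26); the inverse of 21 mod 26 is 5. Each letter's alphabet position (a=0..z=25) is mapped through 21·x+19 mod 26 — an affine cipher.
Reversing it on azqqd: a(0)→5·(0−19)≡9=j; z(25)→5·(25−19)≡4=e; q(16)→5·(16−19)≡11=l; q(16)→5·(16−19)≡11=l; d(3)→5·(3−19)≡24=y (all mod 26).

jelly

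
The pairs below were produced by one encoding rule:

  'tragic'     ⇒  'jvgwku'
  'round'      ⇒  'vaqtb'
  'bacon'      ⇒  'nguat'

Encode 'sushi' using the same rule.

This is an affine cipher: with a=0,…,z=25, each position x becomes (7x+6) mod 26.
For sushi: s(18)→7·18+6≡2=c; u(20)→7·20+6≡16=q; s(18)→7·18+6≡2=c; h(7)→7·7+6≡3=d; i(8)→7·8+6≡10=k (all mod 26).

cqcdk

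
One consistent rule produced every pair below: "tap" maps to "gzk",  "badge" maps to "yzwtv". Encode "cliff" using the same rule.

xoruu

Each pair mirrors across the alphabet (t↔g, a↔z, p↔k): positions sum to 25. This is the alphabet-reversal cipher (Atbash): a becomes z, b becomes y, etc.
Applying it to cliff: c↔x, l↔o, i↔r, f↔u, f↔u.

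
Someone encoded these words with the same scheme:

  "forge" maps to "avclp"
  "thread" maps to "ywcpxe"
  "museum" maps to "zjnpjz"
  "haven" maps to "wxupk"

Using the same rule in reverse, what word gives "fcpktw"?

wrench

Treating letters as 0–25, the rule is x ↦ 11x + 23 (mod 26).
Reversing it on fcpktw: f(5)→19·(5−23)≡22=w; c(2)→19·(2−23)≡17=r; p(15)→19·(15−23)≡4=e; k(10)→19·(10−23)≡13=n; t(19)→19·(19−23)≡2=c; w(22)→19·(22−23)≡7=h (all mod 26).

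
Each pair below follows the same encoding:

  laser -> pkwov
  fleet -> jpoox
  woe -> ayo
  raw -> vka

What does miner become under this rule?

The shift depends on letter class: consonant l→p is +4, but vowel a→k is +10. The rule splits by letter class: vowels +10, consonants +4.
On miner: m(cons)+4=q, i(vowel)+10=s, n(cons)+4=r, e(vowel)+10=o, r(cons)+4=v.

qsrov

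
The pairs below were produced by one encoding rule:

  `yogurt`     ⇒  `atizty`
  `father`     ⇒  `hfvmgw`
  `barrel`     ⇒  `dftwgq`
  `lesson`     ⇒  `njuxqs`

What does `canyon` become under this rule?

Shifts by position in yogurt: pos 0: y→a (+2), pos 1: o→t (+5), pos 2: g→i (+2), pos 3: u→z (+5) — repeating every 2. It's a Vigenère-style cipher with numeric key [2,5]: position i shifts by key[i mod 2].
Applying it to canyon: c+2=e, a+5=f, n+2=p, y+5=d, o+2=q, n+5=s.

efpdqs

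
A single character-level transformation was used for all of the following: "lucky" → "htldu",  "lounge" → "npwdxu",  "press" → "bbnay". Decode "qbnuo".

The output letters match the input read backwards, each shifted +9: lucky reversed is ykcul. The word is reversed, then every letter is shifted forward by 9.
Reversing it on qbnuo: shift back: q−9=h, b−9=s, n−9=e, u−9=l, o−9=f → hself; then reverse → flesh.

flesh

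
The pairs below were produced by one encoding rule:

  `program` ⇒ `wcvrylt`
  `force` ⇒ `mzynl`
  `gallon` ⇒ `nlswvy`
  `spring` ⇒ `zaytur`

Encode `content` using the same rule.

jzuelya

Shifts by position in program: pos 0: p→w (+7), pos 1: r→c (+11), pos 2: o→v (+7), pos 3: g→r (+11) — repeating every 2. A repeating key of period 2 is used — shifts +7, +11 over and over.
For content: c+7=j, o+11=z, n+7=u, t+11=e, e+7=l, n+11=y, t+7=a.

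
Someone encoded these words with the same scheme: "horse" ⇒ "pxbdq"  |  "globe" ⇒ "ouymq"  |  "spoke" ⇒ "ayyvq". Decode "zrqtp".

rigid

In horse: h→p is +8, o→x is +9, r→b is +10, s→d is +11 — the shift increases by 1 each position. Letter i (0-indexed) is shifted by i+8, so successive shifts are 8, 9, 10, ….
Undoing it on zrqtp: z−8=r, r−9=i, q−10=g, t−11=i, p−12=d.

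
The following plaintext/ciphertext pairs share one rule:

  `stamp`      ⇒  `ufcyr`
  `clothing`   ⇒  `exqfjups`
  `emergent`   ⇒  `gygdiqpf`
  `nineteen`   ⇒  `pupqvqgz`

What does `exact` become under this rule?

gjcov

Shifts by position in stamp: pos 0: s→u (+2), pos 1: t→f (+12), pos 2: a→c (+2), pos 3: m→y (+12) — repeating every 2. The shifts repeat in a cycle of length 2: positions 0,1,… shift by +2, +12, then the pattern repeats.
Applying it to exact: e+2=g, x+12=j, a+2=c, c+12=o, t+2=v.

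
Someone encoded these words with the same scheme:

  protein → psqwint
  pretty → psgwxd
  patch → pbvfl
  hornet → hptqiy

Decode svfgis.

sudden

In protein: p→p is +0, r→s is +1, o→q is +2, t→w is +3 — the shift increases by 1 each position. Letter i (0-indexed) is shifted by i+0, so successive shifts are 0, 1, 2, ….
Undoing it on svfgis: s−0=s, v−1=u, f−2=d, g−3=d, i−4=e, s−5=n.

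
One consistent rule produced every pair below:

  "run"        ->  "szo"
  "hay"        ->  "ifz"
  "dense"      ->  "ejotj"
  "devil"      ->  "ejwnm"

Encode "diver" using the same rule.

The shift depends on letter class: consonant r→s is +1, but vowel u→z is +5. Two shifts are in play — +5 for a/e/i/o/u, +1 for every other letter.
On diver: d(cons)+1=e, i(vowel)+5=n, v(cons)+1=w, e(vowel)+5=j, r(cons)+1=s.

enwjs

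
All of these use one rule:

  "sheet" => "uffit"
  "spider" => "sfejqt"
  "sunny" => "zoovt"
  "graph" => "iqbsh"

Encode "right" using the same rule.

uihjs

The output letters match the input read backwards, each shifted +1: sheet reversed is teehs. Two steps: reverse the string, then apply a Caesar shift of +1.
Applying it to right: reverse → thgir; then shift: t+1=u, h+1=i, g+1=h, i+1=j, r+1=s.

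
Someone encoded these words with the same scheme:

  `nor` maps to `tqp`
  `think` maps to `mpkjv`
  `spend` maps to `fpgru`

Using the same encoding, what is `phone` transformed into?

gpqjr

The output letters match the input read backwards, each shifted +2: nor reversed is ron. The word is reversed, then every letter is shifted forward by 2.
For phone: reverse → enohp; then shift: e+2=g, n+2=p, o+2=q, h+2=j, p+2=r.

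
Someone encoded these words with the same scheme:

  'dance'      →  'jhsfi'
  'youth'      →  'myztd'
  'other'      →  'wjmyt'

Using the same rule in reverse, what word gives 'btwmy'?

The word is reversed, then every letter is shifted forward by 5.
Decoding btwmy: shift back: b−5=w, t−5=o, w−5=r, m−5=h, y−5=t → worht; then reverse → throw.

throw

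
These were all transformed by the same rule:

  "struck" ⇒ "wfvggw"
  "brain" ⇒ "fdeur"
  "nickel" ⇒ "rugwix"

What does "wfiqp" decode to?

steel

Shifts by position in struck: pos 0: s→w (+4), pos 1: t→f (+12), pos 2: r→v (+4), pos 3: u→g (+12) — repeating every 2. A repeating key of period 2 is used — shifts +4, +12 over and over.
Decoding wfiqp: w−4=s, f−12=t, i−4=e, q−12=e, p−4=l.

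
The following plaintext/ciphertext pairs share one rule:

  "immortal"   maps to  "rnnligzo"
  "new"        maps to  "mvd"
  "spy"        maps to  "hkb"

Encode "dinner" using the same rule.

Each pair mirrors across the alphabet (i↔r, m↔n, m↔n): positions sum to 25. Letters are reflected about the middle of the alphabet (position → 25−position): Atbash.
For dinner: d↔w, i↔r, n↔m, n↔m, e↔v, r↔i.

wrmmvi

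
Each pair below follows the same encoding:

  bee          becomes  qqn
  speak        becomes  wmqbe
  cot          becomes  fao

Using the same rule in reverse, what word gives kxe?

Two steps: reverse the string, then apply a Caesar shift of +12.
Reversing it on kxe: shift back: k−12=y, x−12=l, e−12=s → yls; then reverse → sly.

sly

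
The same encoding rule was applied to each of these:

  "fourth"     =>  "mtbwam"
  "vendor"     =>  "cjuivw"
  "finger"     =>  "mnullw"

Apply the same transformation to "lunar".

A repeating key of period 2 is used — shifts +7, +5 over and over.
Applying it to lunar: l+7=s, u+5=z, n+7=u, a+5=f, r+7=y.

szufy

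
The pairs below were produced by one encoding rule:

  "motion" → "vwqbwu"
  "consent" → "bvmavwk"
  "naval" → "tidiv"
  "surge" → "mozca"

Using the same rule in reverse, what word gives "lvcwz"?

round

Two steps: reverse the string, then apply a Caesar shift of +8.
Decoding lvcwz: shift back: l−8=d, v−8=n, c−8=u, w−8=o, z−8=r → dnuor; then reverse → round.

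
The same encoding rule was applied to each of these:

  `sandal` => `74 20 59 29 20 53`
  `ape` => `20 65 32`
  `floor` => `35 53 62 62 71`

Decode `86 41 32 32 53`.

wheel

s(#19)→74 and a(#1)→20: differences scale by 3, so n = 3·pos + 17. The formula is n = 3×(alphabet index, a=1) + 17.
Decoding 86 41 32 32 53: 86→(86−17)÷3=23=w, 41→(41−17)÷3=8=h, 32→(32−17)÷3=5=e, 32→(32−17)÷3=5=e, 53→(53−17)÷3=12=l.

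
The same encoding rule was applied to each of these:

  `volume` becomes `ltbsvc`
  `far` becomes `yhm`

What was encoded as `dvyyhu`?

The output letters match the input read backwards, each shifted +7: volume reversed is emulov. The word is reversed, then every letter is shifted forward by 7.
Decoding dvyyhu: shift back: d−7=w, v−7=o, y−7=r, y−7=r, h−7=a, u−7=n → worran; then reverse → narrow.

narrow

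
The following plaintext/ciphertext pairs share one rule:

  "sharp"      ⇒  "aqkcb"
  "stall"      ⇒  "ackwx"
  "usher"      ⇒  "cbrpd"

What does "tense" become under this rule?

In sharp: s→a is +8, h→q is +9, a→k is +10, r→c is +11 — the shift increases by 1 each position. Letter i (0-indexed) is shifted by i+8, so successive shifts are 8, 9, 10, ….
Applying it to tense: t+8=b, e+9=n, n+10=x, s+11=d, e+12=q.

bnxdq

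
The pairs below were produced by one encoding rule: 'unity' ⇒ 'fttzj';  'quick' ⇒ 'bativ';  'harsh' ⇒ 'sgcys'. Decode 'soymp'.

A repeating key of period 2 is used — shifts +11, +6 over and over.
Reversing it on soymp: s−11=h, o−6=i, y−11=n, m−6=g, p−11=e.

hinge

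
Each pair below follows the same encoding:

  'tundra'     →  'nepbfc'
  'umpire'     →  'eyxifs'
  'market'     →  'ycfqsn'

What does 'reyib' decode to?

humid

t(19)→n(13) and u(20)→e(4) fit y≡17x+2 (mod 26); the inverse of 17 mod 26 is 23. This is an affine cipher: with a=0,…,z=25, each position x becomes (17x+2) mod 26.
Decoding reyib: r(17)→23·(17−2)≡7=h; e(4)→23·(4−2)≡20=u; y(24)→23·(24−2)≡12=m; i(8)→23·(8−2)≡8=i; b(1)→23·(1−2)≡3=d (all mod 26).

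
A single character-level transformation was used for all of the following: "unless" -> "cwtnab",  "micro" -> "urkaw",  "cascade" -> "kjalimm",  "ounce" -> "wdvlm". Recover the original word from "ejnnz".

A repeating key of period 2 is used — shifts +8, +9 over and over.
Reversing it on ejnnz: e−8=w, j−9=a, n−8=f, n−9=e, z−8=r.

wafer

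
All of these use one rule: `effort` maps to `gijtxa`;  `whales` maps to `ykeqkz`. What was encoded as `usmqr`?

In effort: e→g is +2, f→i is +3, f→j is +4, o→t is +5 — the shift increases by 1 each position. The shift increases by 1 at each position, starting from +2: 2, 3, 4, ….
Undoing it on usmqr: u−2=s, s−3=p, m−4=i, q−5=l, r−6=l.

spill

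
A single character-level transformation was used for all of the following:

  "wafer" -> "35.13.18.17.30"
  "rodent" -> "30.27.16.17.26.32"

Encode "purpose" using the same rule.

28.33.30.28.27.31.17

The number is (letter's place in the alphabet, a=1) + 12.
Applying it to purpose: p=16→28, u=21→33, r=18→30, p=16→28, o=15→27, s=19→31, e=5→17.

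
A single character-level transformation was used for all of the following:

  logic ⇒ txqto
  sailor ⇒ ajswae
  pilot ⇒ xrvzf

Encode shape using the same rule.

The shift increases by 1 at each position, starting from +8: 8, 9, 10, ….
Applying it to shape: s+8=a, h+9=q, a+10=k, p+11=a, e+12=q.

aqkaq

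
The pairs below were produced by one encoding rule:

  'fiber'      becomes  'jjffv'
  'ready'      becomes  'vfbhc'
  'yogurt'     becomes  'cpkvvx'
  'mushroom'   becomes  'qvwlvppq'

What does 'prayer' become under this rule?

tvbcfv

The shift depends on letter class: consonant f→j is +4, but vowel i→j is +1. The rule splits by letter class: vowels +1, consonants +4.
Applying it to prayer: p(cons)+4=t, r(cons)+4=v, a(vowel)+1=b, y(cons)+4=c, e(vowel)+1=f, r(cons)+4=v.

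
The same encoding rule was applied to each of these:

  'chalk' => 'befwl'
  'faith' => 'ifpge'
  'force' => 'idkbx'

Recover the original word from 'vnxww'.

swell

c(2)→b(1) and h(7)→e(4) fit y≡11x+5 (mod 26); the inverse of 11 mod 26 is 19. Each letter's alphabet position (a=0..z=25) is mapped through 11·x+5 mod 26 — an affine cipher.
Reversing it on vnxww: v(21)→19·(21−5)≡18=s; n(13)→19·(13−5)≡22=w; x(23)→19·(23−5)≡4=e; w(22)→19·(22−5)≡11=l; w(22)→19·(22−5)≡11=l (all mod 26).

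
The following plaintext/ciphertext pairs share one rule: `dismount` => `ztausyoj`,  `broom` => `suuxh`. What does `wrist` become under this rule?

zyoxc

Two steps: reverse the string, then apply a Caesar shift of +6.
For wrist: reverse → tsirw; then shift: t+6=z, s+6=y, i+6=o, r+6=x, w+6=c.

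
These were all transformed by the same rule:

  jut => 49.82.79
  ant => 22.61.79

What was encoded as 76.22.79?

j(#10)→49 and u(#21)→82: differences scale by 3, so n = 3·pos + 19. With a=1..z=26, the number is 3·pos + 19.
Reversing it on 76.22.79: 76→(76−19)÷3=19=s, 22→(22−19)÷3=1=a, 79→(79−19)÷3=20=t.

sat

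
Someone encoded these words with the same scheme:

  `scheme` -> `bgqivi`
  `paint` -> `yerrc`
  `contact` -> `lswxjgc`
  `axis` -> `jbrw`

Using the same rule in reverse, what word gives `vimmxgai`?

mediocre

The shifts repeat in a cycle of length 2: positions 0,1,… shift by +9, +4, then the pattern repeats.
Reversing it on vimmxgai: v−9=m, i−4=e, m−9=d, m−4=i, x−9=o, g−4=c, a−9=r, i−4=e.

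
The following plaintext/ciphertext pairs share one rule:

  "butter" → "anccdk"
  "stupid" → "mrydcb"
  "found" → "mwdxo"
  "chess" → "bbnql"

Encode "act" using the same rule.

Read the word backwards and shift each letter +9.
Applying it to act: reverse → tca; then shift: t+9=c, c+9=l, a+9=j.

clj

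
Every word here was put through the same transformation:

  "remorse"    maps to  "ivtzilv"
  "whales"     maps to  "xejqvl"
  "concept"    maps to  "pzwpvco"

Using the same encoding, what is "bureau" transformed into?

r(17)→i(8) and e(4)→v(21) fit y≡3x+9 (mod 26); the inverse of 3 mod 26 is 9. Each letter's alphabet position (a=0..z=25) is mapped through 3·x+9 mod 26 — an affine cipher.
Applying it to bureau: b(1)→3·1+9≡12=m; u(20)→3·20+9≡17=r; r(17)→3·17+9≡8=i; e(4)→3·4+9≡21=v; a(0)→3·0+9≡9=j; u(20)→3·20+9≡17=r (all mod 26).

mrivjr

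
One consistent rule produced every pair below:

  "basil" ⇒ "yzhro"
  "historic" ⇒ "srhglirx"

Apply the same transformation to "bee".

yvv

Each pair mirrors across the alphabet (b↔y, a↔z, s↔h): positions sum to 25. This is the alphabet-reversal cipher (Atbash): a becomes z, b becomes y, etc.
For bee: b↔y, e↔v, e↔v.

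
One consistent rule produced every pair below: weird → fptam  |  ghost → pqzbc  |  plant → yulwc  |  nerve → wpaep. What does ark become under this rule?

Vowels shift forward by 11 and consonants shift forward by 9.
On ark: a(vowel)+11=l, r(cons)+9=a, k(cons)+9=t.

lat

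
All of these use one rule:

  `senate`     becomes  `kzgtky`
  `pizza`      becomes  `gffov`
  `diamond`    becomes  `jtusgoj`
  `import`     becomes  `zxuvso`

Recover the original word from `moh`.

The output letters match the input read backwards, each shifted +6: senate reversed is etanes. Read the word backwards and shift each letter +6.
Undoing it on moh: shift back: m−6=g, o−6=i, h−6=b → gib; then reverse → big.

big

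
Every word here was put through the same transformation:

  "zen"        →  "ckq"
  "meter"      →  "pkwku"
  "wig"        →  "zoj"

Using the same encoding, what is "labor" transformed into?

ogeuu

The shift depends on letter class: consonant z→c is +3, but vowel e→k is +6. The rule splits by letter class: vowels +6, consonants +3.
For labor: l(cons)+3=o, a(vowel)+6=g, b(cons)+3=e, o(vowel)+6=u, r(cons)+3=u.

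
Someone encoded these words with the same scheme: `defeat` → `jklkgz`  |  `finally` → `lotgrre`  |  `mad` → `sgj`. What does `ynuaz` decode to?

Compare letters: d→j is +6, e→k is +6, f→l is +6 — a constant shift. Each letter is shifted forward by 6 in the alphabet (a Caesar shift of +6).
Decoding ynuaz: y−6=s, n−6=h, u−6=o, a−6=u, z−6=t.

shout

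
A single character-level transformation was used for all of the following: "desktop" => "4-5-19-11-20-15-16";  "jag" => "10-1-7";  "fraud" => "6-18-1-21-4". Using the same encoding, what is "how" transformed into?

Letters become their 1-indexed alphabet positions: a=1 … z=26.
For how: h=8→8, o=15→15, w=23→23.

8-15-23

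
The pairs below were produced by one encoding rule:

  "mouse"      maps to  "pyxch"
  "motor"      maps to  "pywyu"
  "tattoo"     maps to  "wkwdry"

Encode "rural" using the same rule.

ueuko

Shifts by position in mouse: pos 0: m→p (+3), pos 1: o→y (+10), pos 2: u→x (+3), pos 3: s→c (+10) — repeating every 2. It's a Vigenère-style cipher with numeric key [3,10]: position i shifts by key[i mod 2].
On rural: r+3=u, u+10=e, r+3=u, a+10=k, l+3=o.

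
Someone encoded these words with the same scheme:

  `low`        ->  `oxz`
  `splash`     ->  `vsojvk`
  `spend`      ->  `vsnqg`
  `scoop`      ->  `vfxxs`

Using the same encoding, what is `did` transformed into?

grg

The shift depends on letter class: consonant l→o is +3, but vowel o→x is +9. Two shifts are in play — +9 for a/e/i/o/u, +3 for every other letter.
On did: d(cons)+3=g, i(vowel)+9=r, d(cons)+3=g.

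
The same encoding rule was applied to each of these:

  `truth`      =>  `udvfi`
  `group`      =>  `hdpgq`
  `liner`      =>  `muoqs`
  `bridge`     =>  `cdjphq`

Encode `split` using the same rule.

Shifts by position in truth: pos 0: t→u (+1), pos 1: r→d (+12), pos 2: u→v (+1), pos 3: t→f (+12) — repeating every 2. A repeating key of period 2 is used — shifts +1, +12 over and over.
Applying it to split: s+1=t, p+12=b, l+1=m, i+12=u, t+1=u.

tbmuu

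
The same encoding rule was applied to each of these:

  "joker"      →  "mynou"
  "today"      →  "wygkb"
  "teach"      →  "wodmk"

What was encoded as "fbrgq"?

Shifts by position in joker: pos 0: j→m (+3), pos 1: o→y (+10), pos 2: k→n (+3), pos 3: e→o (+10) — repeating every 2. It's a Vigenère-style cipher with numeric key [3,10]: position i shifts by key[i mod 2].
Undoing it on fbrgq: f−3=c, b−10=r, r−3=o, g−10=w, q−3=n.

crown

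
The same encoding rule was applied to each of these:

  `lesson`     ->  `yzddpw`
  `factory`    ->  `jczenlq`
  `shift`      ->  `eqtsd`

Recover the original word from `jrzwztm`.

The output letters match the input read backwards, each shifted +11: lesson reversed is nossel. Read the word backwards and shift each letter +11.
Decoding jrzwztm: shift back: j−11=y, r−11=g, z−11=o, w−11=l, z−11=o, t−11=i, m−11=b → ygoloib; then reverse → biology.

biology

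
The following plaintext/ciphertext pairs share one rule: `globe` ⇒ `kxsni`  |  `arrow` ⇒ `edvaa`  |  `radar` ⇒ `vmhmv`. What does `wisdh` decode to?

Shifts by position in globe: pos 0: g→k (+4), pos 1: l→x (+12), pos 2: o→s (+4), pos 3: b→n (+12) — repeating every 2. The shifts repeat in a cycle of length 2: positions 0,1,… shift by +4, +12, then the pattern repeats.
Undoing it on wisdh: w−4=s, i−12=w, s−4=o, d−12=r, h−4=d.

sword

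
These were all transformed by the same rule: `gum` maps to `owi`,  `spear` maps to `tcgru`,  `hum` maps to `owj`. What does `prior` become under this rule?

Read the word backwards and shift each letter +2.
For prior: reverse → roirp; then shift: r+2=t, o+2=q, i+2=k, r+2=t, p+2=r.

tqktr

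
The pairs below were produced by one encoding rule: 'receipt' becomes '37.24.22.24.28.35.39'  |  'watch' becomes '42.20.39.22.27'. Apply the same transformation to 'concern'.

The number is (letter's place in the alphabet, a=1) + 19.
For concern: c=3→22, o=15→34, n=14→33, c=3→22, e=5→24, r=18→37, n=14→33.

22.34.33.22.24.37.33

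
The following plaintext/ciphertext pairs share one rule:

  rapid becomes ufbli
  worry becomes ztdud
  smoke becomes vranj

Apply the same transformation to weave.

The shifts repeat in a cycle of length 3: positions 0,1,… shift by +3, +5, +12, then the pattern repeats.
For weave: w+3=z, e+5=j, a+12=m, v+3=y, e+5=j.

zjmyj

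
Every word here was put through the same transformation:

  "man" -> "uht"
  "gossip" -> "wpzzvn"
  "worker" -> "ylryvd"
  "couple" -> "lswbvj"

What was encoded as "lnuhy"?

range

The output letters match the input read backwards, each shifted +7: man reversed is nam. The word is reversed, then every letter is shifted forward by 7.
Decoding lnuhy: shift back: l−7=e, n−7=g, u−7=n, h−7=a, y−7=r → egnar; then reverse → range.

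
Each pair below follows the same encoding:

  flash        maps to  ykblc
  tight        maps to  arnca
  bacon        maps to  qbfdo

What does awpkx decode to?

f(5)→y(24) and l(11)→k(10) fit y≡15x+1 (mod 26); the inverse of 15 mod 26 is 7. Each letter's alphabet position (a=0..z=25) is mapped through 15·x+1 mod 26 — an affine cipher.
Reversing it on awpkx: a(0)→7·(0−1)≡19=t; w(22)→7·(22−1)≡17=r; p(15)→7·(15−1)≡20=u; k(10)→7·(10−1)≡11=l; x(23)→7·(23−1)≡24=y (all mod 26).

truly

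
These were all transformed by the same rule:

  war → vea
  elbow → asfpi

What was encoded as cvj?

The output letters match the input read backwards, each shifted +4: war reversed is raw. The word is reversed, then every letter is shifted forward by 4.
Decoding cvj: shift back: c−4=y, v−4=r, j−4=f → yrf; then reverse → fry.

fry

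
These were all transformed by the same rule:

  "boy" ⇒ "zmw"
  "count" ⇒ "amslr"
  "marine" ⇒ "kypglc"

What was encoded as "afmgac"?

choice

Compare letters: b→z is +24, o→m is +24, y→w is +24 — a constant shift. This is a Caesar cipher with shift 24.
Decoding afmgac: a−24=c, f−24=h, m−24=o, g−24=i, a−24=c, c−24=e.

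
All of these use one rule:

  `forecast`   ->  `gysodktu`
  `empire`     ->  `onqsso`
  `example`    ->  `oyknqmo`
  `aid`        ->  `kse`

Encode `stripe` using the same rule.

The shift depends on letter class: consonant f→g is +1, but vowel o→y is +10. Vowels shift forward by 10 and consonants shift forward by 1.
Applying it to stripe: s(cons)+1=t, t(cons)+1=u, r(cons)+1=s, i(vowel)+10=s, p(cons)+1=q, e(vowel)+10=o.

tussqo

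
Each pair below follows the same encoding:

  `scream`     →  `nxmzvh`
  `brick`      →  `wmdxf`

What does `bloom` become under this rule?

Every letter moves 21 places later in the alphabet, wrapping around z→a.
For bloom: b+21=w, l+21=g, o+21=j, o+21=j, m+21=h.

wgjjh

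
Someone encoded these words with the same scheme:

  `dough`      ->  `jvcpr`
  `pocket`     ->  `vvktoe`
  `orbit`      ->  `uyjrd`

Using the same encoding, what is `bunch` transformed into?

In dough: d→j is +6, o→v is +7, u→c is +8, g→p is +9 — the shift increases by 1 each position. Letter i (0-indexed) is shifted by i+6, so successive shifts are 6, 7, 8, ….
For bunch: b+6=h, u+7=b, n+8=v, c+9=l, h+10=r.

hbvlr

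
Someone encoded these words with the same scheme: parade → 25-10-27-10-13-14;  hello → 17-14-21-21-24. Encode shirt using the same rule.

28-17-18-27-29

p is letter #16 and maps to 25: an offset of 9. Each letter is replaced by its alphabet position (a=1..z=26) + 9.
For shirt: s=19→28, h=8→17, i=9→18, r=18→27, t=20→29.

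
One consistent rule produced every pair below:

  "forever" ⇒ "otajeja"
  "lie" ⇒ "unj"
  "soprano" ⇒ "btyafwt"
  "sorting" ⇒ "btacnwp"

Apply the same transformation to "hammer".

The shift depends on letter class: consonant f→o is +9, but vowel o→t is +5. The rule splits by letter class: vowels +5, consonants +9.
For hammer: h(cons)+9=q, a(vowel)+5=f, m(cons)+9=v, m(cons)+9=v, e(vowel)+5=j, r(cons)+9=a.

qfvvja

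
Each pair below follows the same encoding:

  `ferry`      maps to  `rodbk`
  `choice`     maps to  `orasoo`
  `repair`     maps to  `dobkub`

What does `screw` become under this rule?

emdoi

Shifts by position in ferry: pos 0: f→r (+12), pos 1: e→o (+10), pos 2: r→d (+12), pos 3: r→b (+10) — repeating every 2. The shifts repeat in a cycle of length 2: positions 0,1,… shift by +12, +10, then the pattern repeats.
On screw: s+12=e, c+10=m, r+12=d, e+10=o, w+12=i.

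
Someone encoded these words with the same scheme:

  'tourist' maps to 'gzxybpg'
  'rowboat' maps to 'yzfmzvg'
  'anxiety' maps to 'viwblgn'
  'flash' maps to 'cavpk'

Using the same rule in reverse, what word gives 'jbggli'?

kitten

t(19)→g(6) and o(14)→z(25) fit y≡17x+21 (mod 26); the inverse of 17 mod 26 is 23. This is an affine cipher: with a=0,…,z=25, each position x becomes (17x+21) mod 26.
Undoing it on jbggli: j(9)→23·(9−21)≡10=k; b(1)→23·(1−21)≡8=i; g(6)→23·(6−21)≡19=t; g(6)→23·(6−21)≡19=t; l(11)→23·(11−21)≡4=e; i(8)→23·(8−21)≡13=n (all mod 26).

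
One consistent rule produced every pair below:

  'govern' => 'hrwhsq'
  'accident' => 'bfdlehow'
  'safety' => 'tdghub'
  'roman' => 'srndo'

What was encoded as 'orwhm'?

Shifts by position in govern: pos 0: g→h (+1), pos 1: o→r (+3), pos 2: v→w (+1), pos 3: e→h (+3) — repeating every 2. A repeating key of period 2 is used — shifts +1, +3 over and over.
Reversing it on orwhm: o−1=n, r−3=o, w−1=v, h−3=e, m−1=l.

novel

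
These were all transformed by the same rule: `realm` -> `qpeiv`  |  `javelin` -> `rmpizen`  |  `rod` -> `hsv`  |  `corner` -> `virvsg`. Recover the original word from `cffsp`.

lobby

Two steps: reverse the string, then apply a Caesar shift of +4.
Undoing it on cffsp: shift back: c−4=y, f−4=b, f−4=b, s−4=o, p−4=l → ybbol; then reverse → lobby.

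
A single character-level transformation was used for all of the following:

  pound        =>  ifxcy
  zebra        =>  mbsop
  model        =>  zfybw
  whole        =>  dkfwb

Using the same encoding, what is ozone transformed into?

fmfcb

This is an affine cipher: with a=0,…,z=25, each position x becomes (3x+15) mod 26.
On ozone: o(14)→3·14+15≡5=f; z(25)→3·25+15≡12=m; o(14)→3·14+15≡5=f; n(13)→3·13+15≡2=c; e(4)→3·4+15≡1=b (all mod 26).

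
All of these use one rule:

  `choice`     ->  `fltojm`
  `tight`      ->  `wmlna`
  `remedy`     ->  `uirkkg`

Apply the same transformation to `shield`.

vlnksl

In choice: c→f is +3, h→l is +4, o→t is +5, i→o is +6 — the shift increases by 1 each position. The shift increases by 1 at each position, starting from +3: 3, 4, 5, ….
On shield: s+3=v, h+4=l, i+5=n, e+6=k, l+7=s, d+8=l.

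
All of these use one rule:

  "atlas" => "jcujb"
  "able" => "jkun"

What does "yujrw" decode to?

Compare letters: a→j is +9, t→c is +9, l→u is +9 — a constant shift. This is a Caesar cipher with shift 9.
Reversing it on yujrw: y−9=p, u−9=l, j−9=a, r−9=i, w−9=n.

plain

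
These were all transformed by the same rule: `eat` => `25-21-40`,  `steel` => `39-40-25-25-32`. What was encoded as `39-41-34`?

e is letter #5 and maps to 25: an offset of 20. Each letter is replaced by its alphabet position (a=1..z=26) + 20.
Undoing it on 39-41-34: 39→(39−20)÷1=19=s, 41→(41−20)÷1=21=u, 34→(34−20)÷1=14=n.

sun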